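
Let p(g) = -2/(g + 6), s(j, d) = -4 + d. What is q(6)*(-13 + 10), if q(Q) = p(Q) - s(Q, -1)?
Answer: -29/2 ≈ -14.500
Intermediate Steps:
p(g) = -2/(6 + g)
q(Q) = 5 - 2/(6 + Q) (q(Q) = -2/(6 + Q) - (-4 - 1) = -2/(6 + Q) - 1*(-5) = -2/(6 + Q) + 5 = 5 - 2/(6 + Q))
q(6)*(-13 + 10) = ((28 + 5*6)/(6 + 6))*(-13 + 10) = ((28 + 30)/12)*(-3) = ((1/12)*58)*(-3) = (29/6)*(-3) = -29/2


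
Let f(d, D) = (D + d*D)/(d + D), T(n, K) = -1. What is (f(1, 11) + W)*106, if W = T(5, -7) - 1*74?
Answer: -23267/3 ≈ -7755.7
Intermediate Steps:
f(d, D) = (D + D*d)/(D + d)
W = -75 (W = -1 - 1*74 = -1 - 74 = -75)
(f(1, 11) + W)*106 = (11*(1 + 1)/(11 + 1) - 75)*106 = (11*2/12 - 75)*106 = (11*(1/12)*2 - 75)*106 = (11/6 - 75)*106 = -439/6*106 = -23267/3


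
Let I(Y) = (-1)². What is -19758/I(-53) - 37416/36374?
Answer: -359357454/18187 ≈ -19759.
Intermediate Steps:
I(Y) = 1
-19758/I(-53) - 37416/36374 = -19758/1 - 37416/36374 = -19758*1 - 37416*1/36374 = -19758 - 18708/18187 = -359357454/18187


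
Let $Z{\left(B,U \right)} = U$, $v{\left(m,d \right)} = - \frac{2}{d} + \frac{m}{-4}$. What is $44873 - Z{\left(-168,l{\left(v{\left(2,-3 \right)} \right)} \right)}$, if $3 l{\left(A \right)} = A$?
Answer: $\frac{807713}{18} \approx 44873.0$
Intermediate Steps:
$v{\left(m,d \right)} = - \frac{2}{d} - \frac{m}{4}$ ($v{\left(m,d \right)} = - \frac{2}{d} + m \left(- \frac{1}{4}\right) = - \frac{2}{d} - \frac{m}{4}$)
$l{\left(A \right)} = \frac{A}{3}$
$44873 - Z{\left(-168,l{\left(v{\left(2,-3 \right)} \right)} \right)} = 44873 - \frac{- \frac{2}{-3} - \frac{1}{2}}{3} = 44873 - \frac{\left(-2\right) \left(- \frac{1}{3}\right) - \frac{1}{2}}{3} = 44873 - \frac{\frac{2}{3} - \frac{1}{2}}{3} = 44873 - \frac{1}{3} \cdot \frac{1}{6} = 44873 - \frac{1}{18} = \frac{807713}{18}$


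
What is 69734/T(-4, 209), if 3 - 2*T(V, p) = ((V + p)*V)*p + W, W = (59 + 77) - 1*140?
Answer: 139468/171387 ≈ 0.81376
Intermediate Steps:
W = -4 (W = 136 - 140 = -4)
T(V, p) = 7/2 - V*p*(V + p)/2 (T(V, p) = 3/2 - (((V + p)*V)*p - 4)/2 = 3/2 - ((V*(V + p))*p - 4)/2 = 3/2 - (V*p*(V + p) - 4)/2 = 3/2 - (-4 + V*p*(V + p))/2 = 3/2 + (2 - V*p*(V + p)/2) = 7/2 - V*p*(V + p)/2)
69734/T(-4, 209) = 69734/(7/2 - ½*(-4)*209² - ½*209*(-4)²) = 69734/(7/2 - ½*(-4)*43681 - ½*209*16) = 69734/(7/2 + 87362 - 1672) = 69734/(171387/2) = 69734*(2/171387) = 139468/171387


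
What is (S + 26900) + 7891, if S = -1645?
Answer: 33146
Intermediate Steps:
(S + 26900) + 7891 = (-1645 + 26900) + 7891 = 25255 + 7891 = 33146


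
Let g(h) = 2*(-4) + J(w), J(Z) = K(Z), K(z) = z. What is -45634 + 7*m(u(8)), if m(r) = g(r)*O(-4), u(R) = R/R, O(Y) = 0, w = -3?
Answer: -45634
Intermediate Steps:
u(R) = 1
J(Z) = Z
g(h) = -11 (g(h) = 2*(-4) - 3 = -8 - 3 = -11)
m(r) = 0 (m(r) = -11*0 = 0)
-45634 + 7*m(u(8)) = -45634 + 7*0 = -45634 + 0 = -45634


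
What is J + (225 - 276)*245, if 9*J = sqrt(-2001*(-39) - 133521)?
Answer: -12495 + I*sqrt(55482)/9 ≈ -12495.0 + 26.172*I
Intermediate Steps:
J = I*sqrt(55482)/9 (J = sqrt(-2001*(-39) - 133521)/9 = sqrt(78039 - 133521)/9 = sqrt(-55482)/9 = (I*sqrt(55482))/9 = I*sqrt(55482)/9 ≈ 26.172*I)
J + (225 - 276)*245 = I*sqrt(55482)/9 + (225 - 276)*245 = I*sqrt(55482)/9 - 51*245 = I*sqrt(55482)/9 - 12495 = -12495 + I*sqrt(55482)/9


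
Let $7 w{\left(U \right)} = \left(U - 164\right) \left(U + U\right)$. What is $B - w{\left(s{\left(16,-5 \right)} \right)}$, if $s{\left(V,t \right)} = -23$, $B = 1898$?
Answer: $\frac{4684}{7} \approx 669.14$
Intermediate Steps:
$w{\left(U \right)} = \frac{2 U \left(-164 + U\right)}{7}$ ($w{\left(U \right)} = \frac{\left(U - 164\right) \left(U + U\right)}{7} = \frac{\left(-164 + U\right) 2 U}{7} = \frac{2 U \left(-164 + U\right)}{7}$)
$B - w{\left(s{\left(16,-5 \right)} \right)} = 1898 - \frac{2}{7} \left(-23\right) \left(-164 - 23\right) = 1898 - \frac{2}{7} \left(-23\right) \left(-187\right) = 1898 - \frac{8602}{7} = \frac{4684}{7}$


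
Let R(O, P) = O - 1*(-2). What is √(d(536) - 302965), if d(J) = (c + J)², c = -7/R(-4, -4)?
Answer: 3*I*√5291/2 ≈ 109.11*I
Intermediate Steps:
R(O, P) = 2 + O (R(O, P) = O + 2 = 2 + O)
c = 7/2 (c = -7/(2 - 4) = -7/(-2) = -7*(-½) = 7/2 ≈ 3.5000)
d(J) = (7/2 + J)²
√(d(536) - 302965) = √((7 + 2*536)²/4 - 302965) = √((7 + 1072)²/4 - 302965) = √((¼)*1079² - 302965) = √((¼)*1164241 - 302965) = √(1164241/4 - 302965) = √(-47619/4) = 3*I*√5291/2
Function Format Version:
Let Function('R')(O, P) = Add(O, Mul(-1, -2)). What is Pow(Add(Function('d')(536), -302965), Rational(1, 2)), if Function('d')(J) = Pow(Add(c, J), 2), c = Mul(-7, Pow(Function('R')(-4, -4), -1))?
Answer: Mul(Rational(3, 2), I, Pow(5291, Rational(1, 2))) ≈ Mul(109.11, I)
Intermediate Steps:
Function('R')(O, P) = Add(2, O) (Function('R')(O, P) = Add(O, 2) = Add(2, O))
c = Rational(7, 2) (c = Mul(-7, Pow(Add(2, -4), -1)) = Mul(-7, Pow(-2, -1)) = Mul(-7, Rational(-1, 2)) = Rational(7, 2) ≈ 3.5000)
Function('d')(J) = Pow(Add(Rational(7, 2), J), 2)
Pow(Add(Function('d')(536), -302965), Rational(1, 2)) = Pow(Add(Mul(Rational(1, 4), Pow(Add(7, Mul(2, 536)), 2)), -302965), Rational(1, 2)) = Pow(Add(Mul(Rational(1, 4), Pow(Add(7, 1072), 2)), -302965), Rational(1, 2)) = Pow(Add(Mul(Rational(1, 4), Pow(1079, 2)), -302965), Rational(1, 2)) = Pow(Add(Mul(Rational(1, 4), 1164241), -302965), Rational(1, 2)) = Pow(Add(Rational(1164241, 4), -302965), Rational(1, 2)) = Pow(Rational(-47619, 4), Rational(1, 2)) = Mul(Rational(3, 2), I, Pow(5291, Rational(1, 2)))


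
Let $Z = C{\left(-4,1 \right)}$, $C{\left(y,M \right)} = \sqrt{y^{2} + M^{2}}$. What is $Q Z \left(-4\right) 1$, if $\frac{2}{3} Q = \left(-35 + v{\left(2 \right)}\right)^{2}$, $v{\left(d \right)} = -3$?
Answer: $- 8664 \sqrt{17} \approx -35723.0$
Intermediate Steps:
$C{\left(y,M \right)} = \sqrt{M^{2} + y^{2}}$
$Z = \sqrt{17}$ ($Z = \sqrt{1^{2} + \left(-4\right)^{2}} = \sqrt{1 + 16} = \sqrt{17} \approx 4.1231$)
$Q = 2166$ ($Q = \frac{3 \left(-35 - 3\right)^{2}}{2} = \frac{3 \left(-38\right)^{2}}{2} = \frac{3}{2} \cdot 1444 = 2166$)
$Q Z \left(-4\right) 1 = 2166 \sqrt{17} \left(-4\right) 1 = 2166 - 4 \sqrt{17} \cdot 1 = 2166 \left(- 4 \sqrt{17}\right) = - 8664 \sqrt{17}$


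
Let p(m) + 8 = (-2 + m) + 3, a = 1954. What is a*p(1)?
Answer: -11724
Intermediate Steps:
p(m) = -7 + m (p(m) = -8 + ((-2 + m) + 3) = -8 + (1 + m) = -7 + m)
a*p(1) = 1954*(-7 + 1) = 1954*(-6) = -11724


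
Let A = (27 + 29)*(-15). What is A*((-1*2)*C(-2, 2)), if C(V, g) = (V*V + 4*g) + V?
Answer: 16800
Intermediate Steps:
C(V, g) = V + V² + 4*g (C(V, g) = (V² + 4*g) + V = V + V² + 4*g)
A = -840 (A = 56*(-15) = -840)
A*((-1*2)*C(-2, 2)) = -840*(-1*2)*(-2 + (-2)² + 4*2) = -(-1680)*(-2 + 4 + 8) = -(-1680)*10 = -840*(-20) = 16800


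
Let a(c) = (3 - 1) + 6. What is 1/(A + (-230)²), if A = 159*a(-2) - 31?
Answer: 1/54141 ≈ 1.8470e-5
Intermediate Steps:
a(c) = 8 (a(c) = 2 + 6 = 8)
A = 1241 (A = 159*8 - 31 = 1272 - 31 = 1241)
1/(A + (-230)²) = 1/(1241 + (-230)²) = 1/(1241 + 52900) = 1/54141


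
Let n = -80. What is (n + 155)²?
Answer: 5625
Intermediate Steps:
(n + 155)² = (-80 + 155)² = 75² = 5625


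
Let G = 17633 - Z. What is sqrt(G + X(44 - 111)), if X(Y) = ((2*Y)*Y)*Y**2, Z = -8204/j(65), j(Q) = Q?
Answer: sqrt(170352005135)/65 ≈ 6349.8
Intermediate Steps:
Z = -8204/65 ≈ -126.22
X(Y) = 2*Y**4 (X(Y) = (2*Y**2)*Y**2 = 2*Y**4)
G = 1154349/65 (G = 17633 - 1*(-8204/65) = 17633 + 8204/65 = 1154349/65 ≈ 17759.)
sqrt(G + X(44 - 111)) = sqrt(1154349/65 + 2*(44 - 111)**4) = sqrt(1154349/65 + 2*(-67)**4) = sqrt(1154349/65 + 2*20151121) = sqrt(1154349/65 + 40302242) = sqrt(2620800079/65) = sqrt(170352005135)/65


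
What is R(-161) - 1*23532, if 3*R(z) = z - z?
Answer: -23532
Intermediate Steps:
R(z) = 0 (R(z) = (z - z)/3 = (⅓)*0 = 0)
R(-161) - 1*23532 = 0 - 1*23532 = 0 - 23532 = -23532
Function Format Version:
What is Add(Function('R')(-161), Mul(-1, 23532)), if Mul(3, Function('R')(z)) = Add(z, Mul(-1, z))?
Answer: -23532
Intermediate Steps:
Function('R')(z) = 0 (Function('R')(z) = Mul(Rational(1, 3), Add(z, Mul(-1, z))) = Mul(Rational(1, 3), 0) = 0)
Add(Function('R')(-161), Mul(-1, 23532)) = Add(0, Mul(-1, 23532)) = Add(0, -23532) = -23532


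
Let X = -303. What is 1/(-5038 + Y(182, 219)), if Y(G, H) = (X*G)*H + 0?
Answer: -1/12082012 ≈ -8.2768e-8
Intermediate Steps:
Y(G, H) = -303*G*H (Y(G, H) = (-303*G)*H + 0 = -303*G*H + 0 = -303*G*H)
1/(-5038 + Y(182, 219)) = 1/(-5038 - 303*182*219) = 1/(-5038 - 12076974) = 1/(-12082012) = -1/12082012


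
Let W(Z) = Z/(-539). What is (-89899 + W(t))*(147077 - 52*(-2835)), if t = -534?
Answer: -2038551440917/77 ≈ -2.6475e+10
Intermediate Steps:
W(Z) = -Z/539 (W(Z) = Z*(-1/539) = -Z/539)
(-89899 + W(t))*(147077 - 52*(-2835)) = (-89899 - 1/539*(-534))*(147077 - 52*(-2835)) = (-89899 + 534/539)*(147077 + 147420) = -48455027/539*294497 = -2038551440917/77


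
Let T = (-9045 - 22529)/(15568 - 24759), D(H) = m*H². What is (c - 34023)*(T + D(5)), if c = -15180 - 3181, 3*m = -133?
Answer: 1595897051552/27573 ≈ 5.7879e+7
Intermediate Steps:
m = -133/3 (m = (⅓)*(-133) = -133/3 ≈ -44.333)
D(H) = -133*H²/3
c = -18361
T = 31574/9191 (T = -31574/(-9191) = -31574*(-1/9191) = 31574/9191 ≈ 3.4353)
(c - 34023)*(T + D(5)) = (-18361 - 34023)*(31574/9191 - 133/3*5²) = -52384*(31574/9191 - 133/3*25) = -52384*(31574/9191 - 3325/3) = -52384*(-30465353/27573) = 1595897051552/27573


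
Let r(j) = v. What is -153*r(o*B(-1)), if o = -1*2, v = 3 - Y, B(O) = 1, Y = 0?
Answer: -459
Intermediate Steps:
v = 3 (v = 3 - 1*0 = 3 + 0 = 3)
o = -2
r(j) = 3
-153*r(o*B(-1)) = -153*3 = -459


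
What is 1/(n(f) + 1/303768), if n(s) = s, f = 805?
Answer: 303768/244533241 ≈ 0.0012422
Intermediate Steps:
1/(n(f) + 1/303768) = 1/(805 + 1/303768) = 1/(244533241/303768) = 303768/244533241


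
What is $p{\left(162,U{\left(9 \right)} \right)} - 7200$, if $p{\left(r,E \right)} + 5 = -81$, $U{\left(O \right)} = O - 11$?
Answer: $-7286$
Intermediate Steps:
$U{\left(O \right)} = -11 + O$
$p{\left(r,E \right)} = -86$ ($p{\left(r,E \right)} = -5 - 81 = -86$)
$p{\left(162,U{\left(9 \right)} \right)} - 7200 = -86 - 7200 = -7286$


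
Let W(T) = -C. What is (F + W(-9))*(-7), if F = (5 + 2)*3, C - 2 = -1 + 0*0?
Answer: -140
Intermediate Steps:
C = 1 (C = 2 + (-1 + 0*0) = 2 + (-1 + 0) = 2 - 1 = 1)
F = 21 (F = 7*3 = 21)
W(T) = -1 (W(T) = -1*1 = -1)
(F + W(-9))*(-7) = (21 - 1)*(-7) = 20*(-7) = -140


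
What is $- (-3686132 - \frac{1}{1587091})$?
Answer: $\frac{5850226922013}{1587091} \approx 3.6861 \cdot 10^{6}$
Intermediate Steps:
$- (-3686132 - \frac{1}{1587091}) = \left(-1\right) \left(- \frac{5850226922013}{1587091}\right) = \frac{5850226922013}{1587091}$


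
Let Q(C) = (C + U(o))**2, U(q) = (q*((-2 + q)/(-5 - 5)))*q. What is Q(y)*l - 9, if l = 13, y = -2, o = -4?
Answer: 18547/25 ≈ 741.88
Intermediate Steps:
U(q) = q**2*(1/5 - q/10) (U(q) = (q*((-2 + q)/(-10)))*q = (q*((-2 + q)*(-1/10)))*q = (q*(1/5 - q/10))*q = q**2*(1/5 - q/10))
Q(C) = (48/5 + C)**2 (Q(C) = (C + (1/10)*(-4)**2*(2 - 1*(-4)))**2 = (C + (1/10)*16*(2 + 4))**2 = (C + (1/10)*16*6)**2 = (C + 48/5)**2 = (48/5 + C)**2)
Q(y)*l - 9 = ((48 + 5*(-2))**2/25)*13 - 9 = ((48 - 10)**2/25)*13 - 9 = ((1/25)*38**2)*13 - 9 = ((1/25)*1444)*13 - 9 = (1444/25)*13 - 9 = 18772/25 - 9 = 18547/25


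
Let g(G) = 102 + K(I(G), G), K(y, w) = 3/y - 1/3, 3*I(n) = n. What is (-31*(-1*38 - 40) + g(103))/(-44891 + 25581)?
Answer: -389302/2983395 ≈ -0.13049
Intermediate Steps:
I(n) = n/3
K(y, w) = -⅓ + 3/y (K(y, w) = 3/y - 1*⅓ = 3/y - ⅓ = -⅓ + 3/y)
g(G) = 102 + (9 - G/3)/G (g(G) = 102 + (9 - G/3)/(3*((G/3))) = 102 + (3/G)*(9 - G/3)/3 = 102 + (9 - G/3)/G)
(-31*(-1*38 - 40) + g(103))/(-44891 + 25581) = (-31*(-1*38 - 40) + (305/3 + 9/103))/(-44891 + 25581) = (-31*(-38 - 40) + (305/3 + 9*(1/103)))/(-19310) = (-31*(-78) + (305/3 + 9/103))*(-1/19310) = (2418 + 31442/309)*(-1/19310) = (778604/309)*(-1/19310) = -389302/2983395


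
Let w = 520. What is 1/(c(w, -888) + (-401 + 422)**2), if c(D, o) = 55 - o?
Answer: 1/1384 ≈ 0.00072254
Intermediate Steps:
1/(c(w, -888) + (-401 + 422)**2) = 1/((55 - 1*(-888)) + (-401 + 422)**2) = 1/((55 + 888) + 21**2) = 1/(943 + 441) = 1/1384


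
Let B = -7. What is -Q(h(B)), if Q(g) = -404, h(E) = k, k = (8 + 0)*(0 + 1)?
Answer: 404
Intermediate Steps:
k = 8 (k = 8*1 = 8)
h(E) = 8
-Q(h(B)) = -1*(-404) = 404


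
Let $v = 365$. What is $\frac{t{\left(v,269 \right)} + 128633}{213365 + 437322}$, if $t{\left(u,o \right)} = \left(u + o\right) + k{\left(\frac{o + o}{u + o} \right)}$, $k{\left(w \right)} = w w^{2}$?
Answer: $\frac{4117821430580}{20727642843931} \approx 0.19866$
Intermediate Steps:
$k{\left(w \right)} = w^{3}$
$t{\left(u,o \right)} = o + u + \frac{8 o^{3}}{\left(o + u\right)^{3}}$ ($t{\left(u,o \right)} = \left(u + o\right) + \left(\frac{o + o}{u + o}\right)^{3} = \left(o + u\right) + \left(\frac{2 o}{o + u}\right)^{3} = \left(o + u\right) + \frac{8 o^{3}}{\left(o + u\right)^{3}} = o + u + \frac{8 o^{3}}{\left(o + u\right)^{3}}$)
$\frac{t{\left(v,269 \right)} + 128633}{213365 + 437322} = \frac{\left(269 + 365 + \frac{8 \cdot 269^{3}}{\left(269 + 365\right)^{3}}\right) + 128633}{213365 + 437322} = \frac{\left(269 + 365 + 8 \cdot 19465109 \cdot \frac{1}{254840104}\right) + 128633}{650687} = \left(\left(269 + 365 + 8 \cdot 19465109 \cdot \frac{1}{254840104}\right) + 128633\right) \frac{1}{650687} = \left(\left(269 + 365 + \frac{19465109}{31855013}\right) + 128633\right) \frac{1}{650687} = \left(\frac{20215543351}{31855013} + 128633\right) \frac{1}{650687} = \frac{4117821430580}{31855013} \cdot \frac{1}{650687} = \frac{4117821430580}{20727642843931}$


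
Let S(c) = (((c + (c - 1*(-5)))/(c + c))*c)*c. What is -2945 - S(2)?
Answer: -2954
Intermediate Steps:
S(c) = c*(5/2 + c) (S(c) = (((c + (c + 5))/((2*c)))*c)*c = (((c + (5 + c))*(1/(2*c)))*c)*c = (((5 + 2*c)*(1/(2*c)))*c)*c = (((5 + 2*c)/(2*c))*c)*c = (5/2 + c)*c = c*(5/2 + c))
-2945 - S(2) = -2945 - 2*(5 + 2*2)/2 = -2945 - 2*(5 + 4)/2 = -2945 - 2*9/2 = -2945 - 1*9 = -2945 - 9 = -2954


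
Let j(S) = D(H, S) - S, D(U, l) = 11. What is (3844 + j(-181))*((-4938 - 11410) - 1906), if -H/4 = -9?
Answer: -73673144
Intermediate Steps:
H = 36 (H = -4*(-9) = 36)
j(S) = 11 - S
(3844 + j(-181))*((-4938 - 11410) - 1906) = (3844 + (11 - 1*(-181)))*((-4938 - 11410) - 1906) = (3844 + (11 + 181))*(-16348 - 1906) = (3844 + 192)*(-18254) = 4036*(-18254) = -73673144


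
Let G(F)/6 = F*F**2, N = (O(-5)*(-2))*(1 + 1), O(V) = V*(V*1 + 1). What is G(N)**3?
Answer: -28991029248000000000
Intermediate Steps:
O(V) = V*(1 + V) (O(V) = V*(V + 1) = V*(1 + V))
N = -80 (N = (-5*(1 - 5)*(-2))*(1 + 1) = (-5*(-4)*(-2))*2 = (20*(-2))*2 = -40*2 = -80)
G(F) = 6*F**3 (G(F) = 6*(F*F**2) = 6*F**3)
G(N)**3 = (6*(-80)**3)**3 = (6*(-512000))**3 = (-3072000)**3 = -28991029248000000000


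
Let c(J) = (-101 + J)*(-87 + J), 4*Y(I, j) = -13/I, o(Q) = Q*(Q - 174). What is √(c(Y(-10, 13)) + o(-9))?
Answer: √16596809/40 ≈ 101.85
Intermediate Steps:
o(Q) = Q*(-174 + Q)
Y(I, j) = -13/(4*I) (Y(I, j) = (-13/I)/4 = -13/(4*I))
√(c(Y(-10, 13)) + o(-9)) = √((8787 + (-13/4/(-10))² - (-611)/(-10)) - 9*(-174 - 9)) = √((8787 + (-13/4*(-⅒))² - (-611)*(-1)/10) - 9*(-183)) = √((8787 + (13/40)² - 188*13/40) + 1647) = √((8787 + 169/1600 - 611/10) + 1647) = √(13961609/1600 + 1647) = √(16596809/1600) = √16596809/40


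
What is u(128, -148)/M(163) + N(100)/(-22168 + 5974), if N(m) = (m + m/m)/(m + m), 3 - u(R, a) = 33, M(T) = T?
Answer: -97180463/527924400 ≈ -0.18408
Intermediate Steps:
u(R, a) = -30 (u(R, a) = 3 - 1*33 = 3 - 33 = -30)
N(m) = (1 + m)/(2*m) (N(m) = (m + 1)/((2*m)) = (1 + m)*(1/(2*m)) = (1 + m)/(2*m))
u(128, -148)/M(163) + N(100)/(-22168 + 5974) = -30/163 + ((½)*(1 + 100)/100)/(-22168 + 5974) = -30*1/163 + ((½)*(1/100)*101)/(-16194) = -30/163 + (101/200)*(-1/16194) = -30/163 - 101/3238800 = -97180463/527924400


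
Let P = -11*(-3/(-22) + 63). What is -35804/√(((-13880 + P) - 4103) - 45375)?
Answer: 35804*I*√256210/128105 ≈ 141.47*I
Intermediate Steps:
P = -1389/2 (P = -11*(-3*(-1/22) + 63) = -11*(3/22 + 63) = -11*1389/22 = -1389/2 ≈ -694.50)
-35804/√(((-13880 + P) - 4103) - 45375) = -35804/√(((-13880 - 1389/2) - 4103) - 45375) = -35804/√((-29149/2 - 4103) - 45375) = -35804/√(-37355/2 - 45375) = -35804*(-I*√256210/128105) = -(-35804)*I*√256210/128105 = 35804*I*√256210/128105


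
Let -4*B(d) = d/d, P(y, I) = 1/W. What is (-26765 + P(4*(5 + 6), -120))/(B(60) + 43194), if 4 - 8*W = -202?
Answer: -11027164/17795825 ≈ -0.61965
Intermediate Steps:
W = 103/4 (W = 1/2 - 1/8*(-202) = 1/2 + 101/4 = 103/4 ≈ 25.750)
P(y, I) = 4/103 (P(y, I) = 1/(103/4) = 4/103)
B(d) = -1/4 (B(d) = -d/(4*d) = -1/4*1 = -1/4)
(-26765 + P(4*(5 + 6), -120))/(B(60) + 43194) = (-26765 + 4/103)/(-1/4 + 43194) = -2756791/(103*172775/4) = -2756791/103*4/172775 = -11027164/17795825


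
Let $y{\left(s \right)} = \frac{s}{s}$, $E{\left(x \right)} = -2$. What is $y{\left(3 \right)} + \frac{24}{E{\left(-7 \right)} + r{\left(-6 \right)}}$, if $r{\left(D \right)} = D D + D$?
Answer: $\frac{13}{7} \approx 1.8571$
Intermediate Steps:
$r{\left(D \right)} = D + D^{2}$ ($r{\left(D \right)} = D^{2} + D = D + D^{2}$)
$y{\left(s \right)} = 1$
$y{\left(3 \right)} + \frac{24}{E{\left(-7 \right)} + r{\left(-6 \right)}} = 1 + \frac{24}{-2 - 6 \left(1 - 6\right)} = 1 + \frac{24}{-2 - -30} = 1 + \frac{24}{-2 + 30} = 1 + \frac{24}{28} = 1 + 24 \cdot \frac{1}{28} = 1 + \frac{6}{7} = \frac{13}{7}$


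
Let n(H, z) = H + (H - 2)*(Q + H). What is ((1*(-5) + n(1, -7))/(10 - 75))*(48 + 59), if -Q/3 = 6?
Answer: -107/5 ≈ -21.400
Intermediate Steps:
Q = -18 (Q = -3*6 = -18)
n(H, z) = H + (-18 + H)*(-2 + H) (n(H, z) = H + (H - 2)*(-18 + H) = H + (-2 + H)*(-18 + H) = H + (-18 + H)*(-2 + H))
((1*(-5) + n(1, -7))/(10 - 75))*(48 + 59) = ((1*(-5) + (36 + 1² - 19*1))/(10 - 75))*(48 + 59) = ((-5 + (36 + 1 - 19))/(-65))*107 = ((-5 + 18)*(-1/65))*107 = (13*(-1/65))*107 = -⅕*107 = -107/5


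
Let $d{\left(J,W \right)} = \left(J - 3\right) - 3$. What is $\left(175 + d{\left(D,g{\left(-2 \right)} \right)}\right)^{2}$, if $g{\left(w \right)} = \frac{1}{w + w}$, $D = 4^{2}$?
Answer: $34225$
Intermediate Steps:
$D = 16$
$g{\left(w \right)} = \frac{1}{2 w}$
$d{\left(J,W \right)} = -6 + J$ ($d{\left(J,W \right)} = \left(-3 + J\right) - 3 = -6 + J$)
$\left(175 + d{\left(D,g{\left(-2 \right)} \right)}\right)^{2} = \left(175 + \left(-6 + 16\right)\right)^{2} = \left(175 + 10\right)^{2} = 185^{2} = 34225$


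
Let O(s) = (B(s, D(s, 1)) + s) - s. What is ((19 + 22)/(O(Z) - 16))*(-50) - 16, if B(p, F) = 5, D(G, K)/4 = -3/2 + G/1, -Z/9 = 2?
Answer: 1874/11 ≈ 170.36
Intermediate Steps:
Z = -18 (Z = -9*2 = -18)
D(G, K) = -6 + 4*G (D(G, K) = 4*(-3/2 + G/1) = 4*(-3*½ + G*1) = 4*(-3/2 + G) = -6 + 4*G)
O(s) = 5 (O(s) = (5 + s) - s = 5)
((19 + 22)/(O(Z) - 16))*(-50) - 16 = ((19 + 22)/(5 - 16))*(-50) - 16 = (41/(-11))*(-50) - 16 = (41*(-1/11))*(-50) - 16 = -41/11*(-50) - 16 = 2050/11 - 16 = 1874/11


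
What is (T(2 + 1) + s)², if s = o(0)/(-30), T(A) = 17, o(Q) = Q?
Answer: 289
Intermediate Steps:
s = 0 (s = 0/(-30) = 0*(-1/30) = 0)
(T(2 + 1) + s)² = (17 + 0)² = 17² = 289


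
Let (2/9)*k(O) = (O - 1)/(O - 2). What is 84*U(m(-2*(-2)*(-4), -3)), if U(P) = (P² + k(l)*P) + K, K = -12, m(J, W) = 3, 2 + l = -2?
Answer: 693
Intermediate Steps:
l = -4 (l = -2 - 2 = -4)
k(O) = 9*(-1 + O)/(2*(-2 + O)) (k(O) = 9*((O - 1)/(O - 2))/2 = 9*((-1 + O)/(-2 + O))/2 = 9*(-1 + O)/(2*(-2 + O)))
U(P) = -12 + P² + 15*P/4 (U(P) = (P² + (9*(-1 - 4)/(2*(-2 - 4)))*P) - 12 = (P² + ((9/2)*(-5)/(-6))*P) - 12 = (P² + ((9/2)*(-⅙)*(-5))*P) - 12 = (P² + 15*P/4) - 12 = -12 + P² + 15*P/4)
84*U(m(-2*(-2)*(-4), -3)) = 84*(-12 + 3² + (15/4)*3) = 84*(-12 + 9 + 45/4) = 84*(33/4) = 693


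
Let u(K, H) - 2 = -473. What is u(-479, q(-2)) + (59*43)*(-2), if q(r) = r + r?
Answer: -5545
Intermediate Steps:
q(r) = 2*r
u(K, H) = -471 (u(K, H) = 2 - 473 = -471)
u(-479, q(-2)) + (59*43)*(-2) = -471 + (59*43)*(-2) = -471 + 2537*(-2) = -471 - 5074 = -5545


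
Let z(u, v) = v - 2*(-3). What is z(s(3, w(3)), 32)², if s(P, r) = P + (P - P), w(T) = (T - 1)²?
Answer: 1444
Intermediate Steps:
w(T) = (-1 + T)²
s(P, r) = P (s(P, r) = P + 0 = P)
z(u, v) = 6 + v (z(u, v) = v + 6 = 6 + v)
z(s(3, w(3)), 32)² = (6 + 32)² = 38² = 1444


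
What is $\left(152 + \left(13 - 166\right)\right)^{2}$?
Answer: $1$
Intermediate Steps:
$\left(152 + \left(13 - 166\right)\right)^{2} = \left(152 - 153\right)^{2} = \left(-1\right)^{2} = 1$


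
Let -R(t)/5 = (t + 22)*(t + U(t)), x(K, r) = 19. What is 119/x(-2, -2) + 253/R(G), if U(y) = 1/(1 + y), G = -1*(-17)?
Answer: 2345803/379145 ≈ 6.1871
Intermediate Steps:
G = 17
R(t) = -5*(22 + t)*(t + 1/(1 + t)) (R(t) = -5*(t + 22)*(t + 1/(1 + t)) = -5*(22 + t)*(t + 1/(1 + t)))
119/x(-2, -2) + 253/R(G) = 119/19 + 253/((5*(-22 - 1*17 + 17*(1 + 17)*(-22 - 1*17))/(1 + 17))) = 119*(1/19) + 253/((5*(-22 - 17 + 17*18*(-22 - 17))/18)) = 119/19 + 253/((5*(1/18)*(-22 - 17 + 17*18*(-39)))) = 119/19 + 253/((5*(1/18)*(-22 - 17 - 11934))) = 119/19 + 253/((5*(1/18)*(-11973))) = 119/19 + 253/(-19955/6) = 119/19 + 253*(-6/19955) = 119/19 - 1518/19955 = 2345803/379145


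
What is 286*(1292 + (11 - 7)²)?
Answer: 374088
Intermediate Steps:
286*(1292 + (11 - 7)²) = 286*(1292 + 4²) = 286*(1292 + 16) = 286*1308 = 374088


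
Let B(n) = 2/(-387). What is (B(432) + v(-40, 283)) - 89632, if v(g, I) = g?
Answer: -34703066/387 ≈ -89672.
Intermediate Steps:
B(n) = -2/387 (B(n) = 2*(-1/387) = -2/387)
(B(432) + v(-40, 283)) - 89632 = (-2/387 - 40) - 89632 = -15482/387 - 89632 = -34703066/387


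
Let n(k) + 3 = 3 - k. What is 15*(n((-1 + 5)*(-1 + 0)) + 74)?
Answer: 1170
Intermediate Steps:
n(k) = -k (n(k) = -3 + (3 - k) = -k)
15*(n((-1 + 5)*(-1 + 0)) + 74) = 15*(-(-1 + 5)*(-1 + 0) + 74) = 15*(-4*(-1) + 74) = 15*(-1*(-4) + 74) = 15*(4 + 74) = 15*78 = 1170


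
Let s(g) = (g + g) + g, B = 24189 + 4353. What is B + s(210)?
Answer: 29172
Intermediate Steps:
B = 28542
s(g) = 3*g (s(g) = 2*g + g = 3*g)
B + s(210) = 28542 + 3*210 = 28542 + 630 = 29172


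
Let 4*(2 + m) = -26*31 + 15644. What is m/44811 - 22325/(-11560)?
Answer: 208652855/103603032 ≈ 2.0140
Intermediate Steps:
m = 7415/2 (m = -2 + (-26*31 + 15644)/4 = -2 + (-806 + 15644)/4 = -2 + (¼)*14838 = -2 + 7419/2 = 7415/2 ≈ 3707.5)
m/44811 - 22325/(-11560) = (7415/2)/44811 - 22325/(-11560) = (7415/2)*(1/44811) - 22325*(-1/11560) = 7415/89622 + 4465/2312 = 208652855/103603032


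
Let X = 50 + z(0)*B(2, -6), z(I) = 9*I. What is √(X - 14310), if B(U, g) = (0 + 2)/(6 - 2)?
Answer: 2*I*√3565 ≈ 119.42*I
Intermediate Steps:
B(U, g) = ½ (B(U, g) = 2/4 = 2*(¼) = ½)
X = 50 (X = 50 + (9*0)*(½) = 50 + 0*(½) = 50 + 0 = 50)
√(X - 14310) = √(50 - 14310) = √(-14260) = 2*I*√3565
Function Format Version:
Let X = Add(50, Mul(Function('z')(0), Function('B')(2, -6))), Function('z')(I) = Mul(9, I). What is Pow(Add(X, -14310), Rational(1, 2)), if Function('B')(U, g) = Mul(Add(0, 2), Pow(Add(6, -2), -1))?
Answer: Mul(2, I, Pow(3565, Rational(1, 2))) ≈ Mul(119.42, I)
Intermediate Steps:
Function('B')(U, g) = Rational(1, 2) (Function('B')(U, g) = Mul(2, Pow(4, -1)) = Mul(2, Rational(1, 4)) = Rational(1, 2))
X = 50 (X = Add(50, Mul(Mul(9, 0), Rational(1, 2))) = Add(50, Mul(0, Rational(1, 2))) = Add(50, 0) = 50)
Pow(Add(X, -14310), Rational(1, 2)) = Pow(Add(50, -14310), Rational(1, 2)) = Pow(-14260, Rational(1, 2)) = Mul(2, I, Pow(3565, Rational(1, 2)))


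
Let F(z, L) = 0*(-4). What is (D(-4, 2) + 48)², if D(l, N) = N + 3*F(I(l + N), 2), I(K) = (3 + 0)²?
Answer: 2500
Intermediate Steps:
I(K) = 9 (I(K) = 3² = 9)
F(z, L) = 0
D(l, N) = N (D(l, N) = N + 3*0 = N + 0 = N)
(D(-4, 2) + 48)² = (2 + 48)² = 50² = 2500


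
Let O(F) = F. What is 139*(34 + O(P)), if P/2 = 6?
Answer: 6394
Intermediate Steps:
P = 12 (P = 2*6 = 12)
139*(34 + O(P)) = 139*(34 + 12) = 139*46 = 6394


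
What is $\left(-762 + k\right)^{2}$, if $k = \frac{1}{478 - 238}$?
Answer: $\frac{33444728641}{57600} \approx 5.8064 \cdot 10^{5}$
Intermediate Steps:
$k = \frac{1}{240} \approx 0.0041667$
$\left(-762 + k\right)^{2} = \left(-762 + \frac{1}{240}\right)^{2} = \left(- \frac{182879}{240}\right)^{2} = \frac{33444728641}{57600}$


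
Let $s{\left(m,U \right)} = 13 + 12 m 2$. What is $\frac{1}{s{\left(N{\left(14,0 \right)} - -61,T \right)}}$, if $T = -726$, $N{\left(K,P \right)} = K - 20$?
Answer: $\frac{1}{1333} \approx 0.00075019$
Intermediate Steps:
$N{\left(K,P \right)} = -20 + K$
$s{\left(m,U \right)} = 13 + 24 m$ ($s{\left(m,U \right)} = 13 + 12 \cdot 2 m = 13 + 24 m$)
$\frac{1}{s{\left(N{\left(14,0 \right)} - -61,T \right)}} = \frac{1}{13 + 24 \left(\left(-20 + 14\right) - -61\right)} = \frac{1}{13 + 24 \left(-6 + 61\right)} = \frac{1}{13 + 24 \cdot 55} = \frac{1}{13 + 1320} = \frac{1}{1333}$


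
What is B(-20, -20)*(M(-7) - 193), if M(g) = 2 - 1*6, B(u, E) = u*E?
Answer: -78800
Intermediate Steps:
B(u, E) = E*u
M(g) = -4 (M(g) = 2 - 6 = -4)
B(-20, -20)*(M(-7) - 193) = (-20*(-20))*(-4 - 193) = 400*(-197) = -78800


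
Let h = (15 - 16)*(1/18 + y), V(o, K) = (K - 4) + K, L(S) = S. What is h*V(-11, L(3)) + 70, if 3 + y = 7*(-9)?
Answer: 1817/9 ≈ 201.89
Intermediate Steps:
y = -66 (y = -3 + 7*(-9) = -3 - 63 = -66)
V(o, K) = -4 + 2*K (V(o, K) = (-4 + K) + K = -4 + 2*K)
h = 1187/18 (h = (15 - 16)*(1/18 - 66) = -(1/18 - 66) = -1*(-1187/18) = 1187/18 ≈ 65.944)
h*V(-11, L(3)) + 70 = 1187*(-4 + 2*3)/18 + 70 = 1187*(-4 + 6)/18 + 70 = (1187/18)*2 + 70 = 1187/9 + 70 = 1817/9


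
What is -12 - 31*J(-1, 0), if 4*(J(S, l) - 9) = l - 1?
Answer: -1133/4 ≈ -283.25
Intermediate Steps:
J(S, l) = 35/4 + l/4 (J(S, l) = 9 + (l - 1)/4 = 9 + (-1 + l)/4 = 9 + (-¼ + l/4) = 35/4 + l/4)
-12 - 31*J(-1, 0) = -12 - 31*(35/4 + (¼)*0) = -12 - 31*(35/4 + 0) = -12 - 31*35/4 = -12 - 1085/4 = -1133/4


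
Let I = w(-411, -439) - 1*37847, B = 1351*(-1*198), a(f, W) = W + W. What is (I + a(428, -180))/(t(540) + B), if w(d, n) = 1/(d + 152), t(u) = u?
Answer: 1649269/11523687 ≈ 0.14312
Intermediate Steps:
a(f, W) = 2*W
w(d, n) = 1/(152 + d)
B = -267498 (B = 1351*(-198) = -267498)
I = -9802374/259 (I = 1/(152 - 411) - 1*37847 = 1/(-259) - 37847 = -1/259 - 37847 = -9802374/259 ≈ -37847.)
(I + a(428, -180))/(t(540) + B) = (-9802374/259 + 2*(-180))/(540 - 267498) = (-9802374/259 - 360)/(-266958) = -9895614/259*(-1/266958) = 1649269/11523687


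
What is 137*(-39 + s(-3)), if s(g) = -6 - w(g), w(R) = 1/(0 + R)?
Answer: -18358/3 ≈ -6119.3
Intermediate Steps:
w(R) = 1/R
s(g) = -6 - 1/g
137*(-39 + s(-3)) = 137*(-39 + (-6 - 1/(-3))) = 137*(-39 + (-6 - 1*(-⅓))) = 137*(-39 + (-6 + ⅓)) = 137*(-39 - 17/3) = 137*(-134/3) = -18358/3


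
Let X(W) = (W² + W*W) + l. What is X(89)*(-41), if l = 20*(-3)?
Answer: -647062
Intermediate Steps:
l = -60
X(W) = -60 + 2*W² (X(W) = (W² + W*W) - 60 = (W² + W²) - 60 = 2*W² - 60 = -60 + 2*W²)
X(89)*(-41) = (-60 + 2*89²)*(-41) = (-60 + 2*7921)*(-41) = (-60 + 15842)*(-41) = 15782*(-41) = -647062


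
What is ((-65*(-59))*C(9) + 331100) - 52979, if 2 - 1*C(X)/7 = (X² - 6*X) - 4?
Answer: -285624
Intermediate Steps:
C(X) = 42 - 7*X² + 42*X (C(X) = 14 - 7*((X² - 6*X) - 4) = 14 - 7*(-4 + X² - 6*X) = 14 + (28 - 7*X² + 42*X) = 42 - 7*X² + 42*X)
((-65*(-59))*C(9) + 331100) - 52979 = ((-65*(-59))*(42 - 7*9² + 42*9) + 331100) - 52979 = (3835*(42 - 7*81 + 378) + 331100) - 52979 = (3835*(42 - 567 + 378) + 331100) - 52979 = (3835*(-147) + 331100) - 52979 = (-563745 + 331100) - 52979 = -232645 - 52979 = -285624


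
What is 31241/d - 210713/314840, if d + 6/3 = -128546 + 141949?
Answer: 7012151527/4219170840 ≈ 1.6620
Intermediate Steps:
d = 13401 (d = -2 + (-128546 + 141949) = -2 + 13403 = 13401)
31241/d - 210713/314840 = 31241/13401 - 210713/314840 = 7012151527/4219170840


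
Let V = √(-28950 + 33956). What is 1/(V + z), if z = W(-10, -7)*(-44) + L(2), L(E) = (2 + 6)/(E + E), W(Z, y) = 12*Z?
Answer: 2641/13947259 - √5006/27894518 ≈ 0.00018682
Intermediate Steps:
L(E) = 4/E (L(E) = 8/((2*E)) = 8*(1/(2*E)) = 4/E)
V = √5006 ≈ 70.753
z = 5282 (z = (12*(-10))*(-44) + 4/2 = -120*(-44) + 4*(½) = 5280 + 2 = 5282)
1/(V + z) = 1/(√5006 + 5282) = 1/(5282 + √5006)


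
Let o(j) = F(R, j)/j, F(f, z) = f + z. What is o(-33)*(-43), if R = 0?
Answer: -43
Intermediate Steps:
o(j) = 1 (o(j) = (0 + j)/j = j/j = 1)
o(-33)*(-43) = 1*(-43) = -43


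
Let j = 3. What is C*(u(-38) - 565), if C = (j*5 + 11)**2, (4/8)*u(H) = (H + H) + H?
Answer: -536068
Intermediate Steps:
u(H) = 6*H (u(H) = 2*((H + H) + H) = 2*(2*H + H) = 2*(3*H) = 6*H)
C = 676 (C = (3*5 + 11)**2 = (15 + 11)**2 = 26**2 = 676)
C*(u(-38) - 565) = 676*(6*(-38) - 565) = 676*(-228 - 565) = 676*(-793) = -536068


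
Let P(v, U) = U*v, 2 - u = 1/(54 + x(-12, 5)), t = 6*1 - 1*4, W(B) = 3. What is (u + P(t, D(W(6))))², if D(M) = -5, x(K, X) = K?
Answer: 113569/1764 ≈ 64.381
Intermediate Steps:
t = 2 (t = 6 - 4 = 2)
u = 83/42 (u = 2 - 1/(54 - 12) = 2 - 1/42 = 83/42 ≈ 1.9762)
(u + P(t, D(W(6))))² = (83/42 - 5*2)² = (83/42 - 10)² = (-337/42)² = 113569/1764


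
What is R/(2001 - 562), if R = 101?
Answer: 101/1439 ≈ 0.070188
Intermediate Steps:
R/(2001 - 562) = 101/(2001 - 562) = 101/1439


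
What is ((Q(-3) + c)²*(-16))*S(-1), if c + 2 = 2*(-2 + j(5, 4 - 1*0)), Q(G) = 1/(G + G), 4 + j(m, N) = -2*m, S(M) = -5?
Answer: 840500/9 ≈ 93389.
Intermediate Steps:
j(m, N) = -4 - 2*m
Q(G) = 1/(2*G)
c = -34 (c = -2 + 2*(-2 + (-4 - 2*5)) = -2 + 2*(-2 + (-4 - 10)) = -2 + 2*(-2 - 14) = -2 + 2*(-16) = -2 - 32 = -34)
((Q(-3) + c)²*(-16))*S(-1) = (((½)/(-3) - 34)²*(-16))*(-5) = (((½)*(-⅓) - 34)²*(-16))*(-5) = ((-⅙ - 34)²*(-16))*(-5) = ((-205/6)²*(-16))*(-5) = ((42025/36)*(-16))*(-5) = -168100/9*(-5) = 840500/9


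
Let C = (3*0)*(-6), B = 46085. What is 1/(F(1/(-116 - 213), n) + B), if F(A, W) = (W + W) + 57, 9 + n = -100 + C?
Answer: 1/45924 ≈ 2.1775e-5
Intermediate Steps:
C = 0 (C = 0*(-6) = 0)
n = -109 (n = -9 + (-100 + 0) = -9 - 100 = -109)
F(A, W) = 57 + 2*W (F(A, W) = 2*W + 57 = 57 + 2*W)
1/(F(1/(-116 - 213), n) + B) = 1/((57 + 2*(-109)) + 46085) = 1/((57 - 218) + 46085) = 1/(-161 + 46085) = 1/45924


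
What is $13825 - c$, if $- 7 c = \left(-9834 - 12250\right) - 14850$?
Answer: $\frac{59841}{7} \approx 8548.7$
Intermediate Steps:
$c = \frac{36934}{7}$ ($c = - \frac{\left(-9834 - 12250\right) - 14850}{7} = - \frac{-22084 - 14850}{7} = \left(- \frac{1}{7}\right) \left(-36934\right) = \frac{36934}{7} \approx 5276.3$)
$13825 - c = 13825 - \frac{36934}{7} = \frac{59841}{7}$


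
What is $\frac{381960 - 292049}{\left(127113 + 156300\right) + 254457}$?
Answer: $\frac{89911}{537870} \approx 0.16716$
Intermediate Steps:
$\frac{381960 - 292049}{\left(127113 + 156300\right) + 254457} = \frac{89911}{283413 + 254457} = \frac{89911}{537870}$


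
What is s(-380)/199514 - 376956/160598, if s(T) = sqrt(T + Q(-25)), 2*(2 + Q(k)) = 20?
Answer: -188478/80299 + I*sqrt(93)/99757 ≈ -2.3472 + 9.6671e-5*I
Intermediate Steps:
Q(k) = 8 (Q(k) = -2 + (1/2)*20 = -2 + 10 = 8)
s(T) = sqrt(8 + T) (s(T) = sqrt(T + 8) = sqrt(8 + T))
s(-380)/199514 - 376956/160598 = sqrt(8 - 380)/199514 - 376956/160598 = sqrt(-372)*(1/199514) - 376956*1/160598 = (2*I*sqrt(93))*(1/199514) - 188478/80299 = I*sqrt(93)/99757 - 188478/80299 = -188478/80299 + I*sqrt(93)/99757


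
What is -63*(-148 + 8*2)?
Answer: 8316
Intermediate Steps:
-63*(-148 + 8*2) = -63*(-148 + 16) = -63*(-132) = 8316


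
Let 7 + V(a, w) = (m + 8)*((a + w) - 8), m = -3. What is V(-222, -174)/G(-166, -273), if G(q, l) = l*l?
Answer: -2027/74529 ≈ -0.027197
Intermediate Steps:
G(q, l) = l**2
V(a, w) = -47 + 5*a + 5*w (V(a, w) = -7 + (-3 + 8)*((a + w) - 8) = -7 + 5*(-8 + a + w) = -7 + (-40 + 5*a + 5*w) = -47 + 5*a + 5*w)
V(-222, -174)/G(-166, -273) = (-47 + 5*(-222) + 5*(-174))/((-273)**2) = (-47 - 1110 - 870)/74529 = -2027*1/74529 = -2027/74529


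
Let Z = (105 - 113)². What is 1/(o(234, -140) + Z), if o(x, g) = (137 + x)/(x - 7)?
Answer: 227/14899 ≈ 0.015236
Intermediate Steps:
o(x, g) = (137 + x)/(-7 + x)
Z = 64 (Z = (-8)² = 64)
1/(o(234, -140) + Z) = 1/((137 + 234)/(-7 + 234) + 64) = 1/(371/227 + 64) = 1/(14899/227) = 227/14899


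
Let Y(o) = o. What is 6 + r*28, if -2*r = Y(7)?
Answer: -92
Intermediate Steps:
r = -7/2 (r = -½*7 = -7/2 ≈ -3.5000)
6 + r*28 = 6 - 7/2*28 = 6 - 98 = -92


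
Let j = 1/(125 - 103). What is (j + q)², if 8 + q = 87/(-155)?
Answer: 843263521/11628100 ≈ 72.519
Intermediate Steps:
q = -1327/155 (q = -8 + 87/(-155) = -8 + 87*(-1/155) = -8 - 87/155 = -1327/155 ≈ -8.5613)
j = 1/22 ≈ 0.045455
(j + q)² = (1/22 - 1327/155)² = (-29039/3410)² = 843263521/11628100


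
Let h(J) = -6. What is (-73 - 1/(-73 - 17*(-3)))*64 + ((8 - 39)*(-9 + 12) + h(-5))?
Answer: -52449/11 ≈ -4768.1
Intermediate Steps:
(-73 - 1/(-73 - 17*(-3)))*64 + ((8 - 39)*(-9 + 12) + h(-5)) = (-73 - 1/(-73 - 17*(-3)))*64 + ((8 - 39)*(-9 + 12) - 6) = (-73 - 1/(-73 + 51))*64 + (-31*3 - 6) = (-73 - 1/(-22))*64 + (-93 - 6) = (-73 - 1*(-1/22))*64 - 99 = (-73 + 1/22)*64 - 99 = -1605/22*64 - 99 = -51360/11 - 99 = -52449/11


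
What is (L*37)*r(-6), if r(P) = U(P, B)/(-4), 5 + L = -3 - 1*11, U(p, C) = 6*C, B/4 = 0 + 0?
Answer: 0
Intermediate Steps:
B = 0 (B = 4*(0 + 0) = 4*0 = 0)
L = -19 (L = -5 + (-3 - 1*11) = -5 + (-3 - 11) = -5 - 14 = -19)
r(P) = 0 (r(P) = (6*0)/(-4) = 0*(-¼) = 0)
(L*37)*r(-6) = -19*37*0 = -703*0 = 0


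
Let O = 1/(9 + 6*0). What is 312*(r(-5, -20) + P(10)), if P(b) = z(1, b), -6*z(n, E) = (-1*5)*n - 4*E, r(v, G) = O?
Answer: 7124/3 ≈ 2374.7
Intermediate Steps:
O = 1/9 (O = 1/(9 + 0) = 1/9 ≈ 0.11111)
r(v, G) = 1/9
z(n, E) = 2*E/3 + 5*n/6 (z(n, E) = -((-1*5)*n - 4*E)/6 = -(-5*n - 4*E)/6 = 2*E/3 + 5*n/6)
P(b) = 5/6 + 2*b/3 (P(b) = 2*b/3 + (5/6)*1 = 2*b/3 + 5/6 = 5/6 + 2*b/3)
312*(r(-5, -20) + P(10)) = 312*(1/9 + (5/6 + (2/3)*10)) = 312*(1/9 + (5/6 + 20/3)) = 312*(1/9 + 15/2) = 312*(137/18) = 7124/3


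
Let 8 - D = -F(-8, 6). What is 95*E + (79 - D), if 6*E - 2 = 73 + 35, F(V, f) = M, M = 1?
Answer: 5435/3 ≈ 1811.7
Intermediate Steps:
F(V, f) = 1
D = 9 (D = 8 - (-1) = 8 - 1*(-1) = 8 + 1 = 9)
E = 55/3 (E = ⅓ + (73 + 35)/6 = ⅓ + (⅙)*108 = ⅓ + 18 = 55/3 ≈ 18.333)
95*E + (79 - D) = 95*(55/3) + (79 - 1*9) = 5225/3 + (79 - 9) = 5225/3 + 70 = 5435/3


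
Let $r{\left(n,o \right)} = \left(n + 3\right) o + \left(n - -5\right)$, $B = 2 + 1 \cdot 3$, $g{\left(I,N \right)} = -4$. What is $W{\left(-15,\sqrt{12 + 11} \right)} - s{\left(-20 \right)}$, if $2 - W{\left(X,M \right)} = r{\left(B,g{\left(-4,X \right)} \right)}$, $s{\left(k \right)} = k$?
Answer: $44$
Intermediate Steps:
$B = 5$ ($B = 2 + 3 = 5$)
$r{\left(n,o \right)} = 5 + n + o \left(3 + n\right)$ ($r{\left(n,o \right)} = \left(3 + n\right) o + \left(n + 5\right) = o \left(3 + n\right) + \left(5 + n\right) = 5 + n + o \left(3 + n\right)$)
$W{\left(X,M \right)} = 24$ ($W{\left(X,M \right)} = 2 - \left(5 + 5 + 3 \left(-4\right) + 5 \left(-4\right)\right) = 2 - \left(5 + 5 - 12 - 20\right) = 2 - -22 = 2 + 22 = 24$)
$W{\left(-15,\sqrt{12 + 11} \right)} - s{\left(-20 \right)} = 24 - -20 = 24 + 20 = 44$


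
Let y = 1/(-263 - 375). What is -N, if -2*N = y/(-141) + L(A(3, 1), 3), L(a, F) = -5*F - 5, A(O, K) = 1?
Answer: -1799159/179916 ≈ -10.000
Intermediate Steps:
L(a, F) = -5 - 5*F
y = -1/638 (y = 1/(-638) = -1/638 ≈ -0.0015674)
N = 1799159/179916 (N = -(-1/638/(-141) + (-5 - 5*3))/2 = -(-1/638*(-1/141) + (-5 - 15))/2 = -(1/89958 - 20)/2 = -½*(-1799159/89958) = 1799159/179916 ≈ 10.000)
-N = -1*1799159/179916 = -1799159/179916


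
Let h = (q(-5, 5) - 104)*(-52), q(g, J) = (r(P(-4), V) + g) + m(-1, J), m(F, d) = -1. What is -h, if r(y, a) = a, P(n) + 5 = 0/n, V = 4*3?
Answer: -5096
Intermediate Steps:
V = 12
P(n) = -5 (P(n) = -5 + 0/n = -5 + 0 = -5)
q(g, J) = 11 + g (q(g, J) = (12 + g) - 1 = 11 + g)
h = 5096 (h = ((11 - 5) - 104)*(-52) = (6 - 104)*(-52) = -98*(-52) = 5096)
-h = -1*5096 = -5096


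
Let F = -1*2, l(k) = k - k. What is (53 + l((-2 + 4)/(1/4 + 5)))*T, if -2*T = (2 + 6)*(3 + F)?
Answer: -212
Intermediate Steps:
l(k) = 0
F = -2
T = -4 (T = -(2 + 6)*(3 - 2)/2 = -4 ≈ -4.0000)
(53 + l((-2 + 4)/(1/4 + 5)))*T = (53 + 0)*(-4) = 53*(-4) = -212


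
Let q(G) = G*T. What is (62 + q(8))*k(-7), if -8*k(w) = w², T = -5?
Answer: -539/4 ≈ -134.75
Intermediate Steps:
q(G) = -5*G (q(G) = G*(-5) = -5*G)
k(w) = -w²/8
(62 + q(8))*k(-7) = (62 - 5*8)*(-⅛*(-7)²) = (62 - 40)*(-⅛*49) = 22*(-49/8) = -539/4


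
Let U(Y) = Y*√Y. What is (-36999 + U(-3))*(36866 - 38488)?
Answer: 60012378 + 4866*I*√3 ≈ 6.0012e+7 + 8428.2*I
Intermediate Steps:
U(Y) = Y^(3/2)
(-36999 + U(-3))*(36866 - 38488) = (-36999 + (-3)^(3/2))*(36866 - 38488) = (-36999 - 3*I*√3)*(-1622) = 60012378 + 4866*I*√3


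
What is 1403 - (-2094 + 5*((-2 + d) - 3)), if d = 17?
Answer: 3437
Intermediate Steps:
1403 - (-2094 + 5*((-2 + d) - 3)) = 1403 - (-2094 + 5*((-2 + 17) - 3)) = 1403 - (-2094 + 5*(15 - 3)) = 1403 - (-2094 + 5*12) = 1403 - (-2094 + 60) = 1403 - 1*(-2034) = 1403 + 2034 = 3437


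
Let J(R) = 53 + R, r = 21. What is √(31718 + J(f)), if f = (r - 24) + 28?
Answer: 2*√7949 ≈ 178.31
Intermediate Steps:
f = 25 (f = (21 - 24) + 28 = -3 + 28 = 25)
√(31718 + J(f)) = √(31718 + (53 + 25)) = √(31718 + 78) = √31796 = 2*√7949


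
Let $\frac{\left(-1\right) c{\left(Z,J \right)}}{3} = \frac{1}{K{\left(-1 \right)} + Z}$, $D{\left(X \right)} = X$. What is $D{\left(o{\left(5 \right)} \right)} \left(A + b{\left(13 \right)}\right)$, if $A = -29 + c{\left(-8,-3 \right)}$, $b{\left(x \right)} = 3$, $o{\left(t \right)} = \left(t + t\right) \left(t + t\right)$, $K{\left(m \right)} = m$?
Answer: $- \frac{7700}{3} \approx -2566.7$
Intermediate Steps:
$o{\left(t \right)} = 4 t^{2}$ ($o{\left(t \right)} = 2 t 2 t = 4 t^{2}$)
$c{\left(Z,J \right)} = - \frac{3}{-1 + Z}$
$A = - \frac{86}{3}$ ($A = -29 - \frac{3}{-1 - 8} = -29 - \frac{3}{-9} = -29 - - \frac{1}{3} = -29 + \frac{1}{3} = - \frac{86}{3} \approx -28.667$)
$D{\left(o{\left(5 \right)} \right)} \left(A + b{\left(13 \right)}\right) = 4 \cdot 5^{2} \left(- \frac{86}{3} + 3\right) = 4 \cdot 25 \left(- \frac{77}{3}\right) = 100 \left(- \frac{77}{3}\right) = - \frac{7700}{3}$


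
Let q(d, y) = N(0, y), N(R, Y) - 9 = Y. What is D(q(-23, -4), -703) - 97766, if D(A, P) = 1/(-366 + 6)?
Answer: -35195761/360 ≈ -97766.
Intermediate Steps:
N(R, Y) = 9 + Y
q(d, y) = 9 + y
D(A, P) = -1/360 (D(A, P) = 1/(-360) = -1/360)
D(q(-23, -4), -703) - 97766 = -1/360 - 97766 = -35195761/360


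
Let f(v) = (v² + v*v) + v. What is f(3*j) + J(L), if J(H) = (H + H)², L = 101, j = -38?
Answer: 66682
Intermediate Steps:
J(H) = 4*H² (J(H) = (2*H)² = 4*H²)
f(v) = v + 2*v² (f(v) = (v² + v²) + v = 2*v² + v = v + 2*v²)
f(3*j) + J(L) = (3*(-38))*(1 + 2*(3*(-38))) + 4*101² = -114*(1 + 2*(-114)) + 4*10201 = -114*(1 - 228) + 40804 = -114*(-227) + 40804 = 25878 + 40804 = 66682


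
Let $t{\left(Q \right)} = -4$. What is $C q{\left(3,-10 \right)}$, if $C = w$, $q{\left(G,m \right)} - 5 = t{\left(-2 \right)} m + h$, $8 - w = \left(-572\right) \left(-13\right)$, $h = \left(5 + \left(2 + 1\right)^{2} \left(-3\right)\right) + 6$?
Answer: $-215412$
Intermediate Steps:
$h = -16$ ($h = \left(5 + 3^{2} \left(-3\right)\right) + 6 = \left(5 + 9 \left(-3\right)\right) + 6 = \left(5 - 27\right) + 6 = -22 + 6 = -16$)
$w = -7428$ ($w = 8 - \left(-572\right) \left(-13\right) = 8 - 7436 = -7428$)
$q{\left(G,m \right)} = -11 - 4 m$ ($q{\left(G,m \right)} = 5 - \left(16 + 4 m\right) = -11 - 4 m$)
$C = -7428$
$C q{\left(3,-10 \right)} = - 7428 \left(-11 - -40\right) = - 7428 \left(-11 + 40\right) = \left(-7428\right) 29 = -215412$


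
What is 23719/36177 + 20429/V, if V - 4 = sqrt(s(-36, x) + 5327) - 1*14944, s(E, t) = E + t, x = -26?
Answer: -42574178453/59812193817 - 20429*sqrt(65)/24799815 ≈ -0.71844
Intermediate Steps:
V = -14940 + 9*sqrt(65) (V = 4 + (sqrt((-36 - 26) + 5327) - 1*14944) = 4 + (sqrt(-62 + 5327) - 14944) = 4 + (sqrt(5265) - 14944) = 4 + (9*sqrt(65) - 14944) = 4 + (-14944 + 9*sqrt(65)) = -14940 + 9*sqrt(65) ≈ -14867.)
23719/36177 + 20429/V = 23719/36177 + 20429/(-14940 + 9*sqrt(65))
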